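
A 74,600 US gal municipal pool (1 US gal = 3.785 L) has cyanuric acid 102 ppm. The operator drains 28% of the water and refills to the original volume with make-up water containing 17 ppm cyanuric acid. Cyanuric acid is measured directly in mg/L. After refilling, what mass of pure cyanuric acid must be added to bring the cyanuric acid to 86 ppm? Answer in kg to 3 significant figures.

2.20 kg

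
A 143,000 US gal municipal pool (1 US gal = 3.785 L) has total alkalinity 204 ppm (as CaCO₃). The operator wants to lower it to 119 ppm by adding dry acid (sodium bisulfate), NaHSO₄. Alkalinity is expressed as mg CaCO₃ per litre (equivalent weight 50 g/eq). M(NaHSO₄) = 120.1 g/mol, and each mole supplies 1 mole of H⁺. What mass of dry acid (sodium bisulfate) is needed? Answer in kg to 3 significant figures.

Volume: 143,000 US gal × 3.785 L/gal = 541,255 L.
Alkalinity to neutralize: (204 − 119) = 85 mg/L as CaCO₃ × 541,255 L = 46,010 g as CaCO₃.
Equivalents of H⁺ required: 46,010 ÷ 50 g/eq = 920.1 eq = 920.1 mol NaHSO₄.
Mass of NaHSO₄: 920.1 × 120.1 = 110,500 g.

111 kg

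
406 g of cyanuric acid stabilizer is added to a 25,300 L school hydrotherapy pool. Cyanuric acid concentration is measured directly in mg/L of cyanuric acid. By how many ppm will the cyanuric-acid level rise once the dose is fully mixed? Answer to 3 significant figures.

Rise: 406 g / 25,300 L × 1000 = 16.05 mg/L.

16.0 ppm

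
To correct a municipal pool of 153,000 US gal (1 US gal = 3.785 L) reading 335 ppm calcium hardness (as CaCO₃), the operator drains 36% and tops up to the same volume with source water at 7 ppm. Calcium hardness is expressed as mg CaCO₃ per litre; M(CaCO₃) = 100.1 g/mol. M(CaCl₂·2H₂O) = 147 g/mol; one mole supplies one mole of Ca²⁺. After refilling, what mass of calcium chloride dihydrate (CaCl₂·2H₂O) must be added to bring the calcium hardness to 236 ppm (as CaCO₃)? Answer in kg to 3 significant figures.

16.2 kg

Volume: 153,000 US gal × 3.785 L/gal = 579,105 L.
After draining 36% and refilling: 335 × 0.64 + 7 × 0.36 = 216.92 ppm.
Deficit to target: 236 − 216.92 = 19.08 mg/L.
As CaCO₃: 19.08 mg/L × 579,105 L = 11,050 g; ÷ 100.1 = 110.4 mol Ca²⁺.
Mass: 110.4 × 147 = 16,230 g.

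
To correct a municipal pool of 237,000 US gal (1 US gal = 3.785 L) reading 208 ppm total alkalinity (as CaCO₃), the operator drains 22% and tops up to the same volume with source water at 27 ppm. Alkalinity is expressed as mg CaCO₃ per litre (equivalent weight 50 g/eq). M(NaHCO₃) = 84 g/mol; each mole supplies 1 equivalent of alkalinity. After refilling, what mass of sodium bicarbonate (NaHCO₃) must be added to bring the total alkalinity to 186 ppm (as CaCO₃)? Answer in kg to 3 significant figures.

Volume: 237,000 US gal × 3.785 L/gal = 897,045 L.
After draining 22% and refilling: 208 × 0.78 + 27 × 0.22 = 168.18 ppm.
Deficit to target: 186 − 168.18 = 17.82 mg/L.
As CaCO₃: 17.82 mg/L × 897,045 L = 15,990 g; ÷ 50 g/eq ÷ 1 = 319.7 mol NaHCO₃.
Mass: 319.7 × 84 = 26,860 g.

26.9 kg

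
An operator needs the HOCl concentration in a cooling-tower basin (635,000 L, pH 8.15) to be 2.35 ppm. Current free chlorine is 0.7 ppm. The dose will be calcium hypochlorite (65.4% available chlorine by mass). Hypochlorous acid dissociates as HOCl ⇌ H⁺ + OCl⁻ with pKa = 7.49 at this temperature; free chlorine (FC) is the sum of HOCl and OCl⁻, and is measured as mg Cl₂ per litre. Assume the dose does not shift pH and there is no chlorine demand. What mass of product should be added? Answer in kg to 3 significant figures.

[OCl⁻]/[HOCl] = 10^(pH − pKa) = 10^(8.15 − 7.49) = 4.571; fraction as HOCl = 1/(1 + 4.571) = 0.1795.
Free chlorine required for 2.35 ppm HOCl: 2.35 / 0.1795 = 13.09 ppm.
FC to add: 13.09 − 0.7 = 12.39 mg/L as Cl₂.
Cl₂ equivalent: 12.39 mg/L × 635,000 L = 7869 g.
Product at 65.4% available Cl: 7869 / 0.654 = 12,030 g.

12.0 kg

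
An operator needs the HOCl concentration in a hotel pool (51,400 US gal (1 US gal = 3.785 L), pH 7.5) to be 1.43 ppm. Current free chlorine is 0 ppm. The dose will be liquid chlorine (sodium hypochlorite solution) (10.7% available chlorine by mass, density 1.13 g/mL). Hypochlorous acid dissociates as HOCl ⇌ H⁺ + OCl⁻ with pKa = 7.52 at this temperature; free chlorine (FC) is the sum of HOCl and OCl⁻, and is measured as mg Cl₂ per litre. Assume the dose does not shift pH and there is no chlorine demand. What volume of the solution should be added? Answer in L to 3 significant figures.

4.50 L

Volume: 51,400 US gal × 3.785 L/gal = 194,549 L.
[OCl⁻]/[HOCl] = 10^(pH − pKa) = 10^(7.5 − 7.52) = 0.955; fraction as HOCl = 1/(1 + 0.955) = 0.5115.
Free chlorine required for 1.43 ppm HOCl: 1.43 / 0.5115 = 2.796 ppm.
FC to add: 2.796 − 0 = 2.796 mg/L as Cl₂.
Cl₂ equivalent: 2.796 mg/L × 194,549 L = 543.9 g.
Product at 10.7% available Cl: 543.9 / 0.107 = 5083 g.
Volume: 5083 g ÷ 1.13 g/mL = 4498 mL.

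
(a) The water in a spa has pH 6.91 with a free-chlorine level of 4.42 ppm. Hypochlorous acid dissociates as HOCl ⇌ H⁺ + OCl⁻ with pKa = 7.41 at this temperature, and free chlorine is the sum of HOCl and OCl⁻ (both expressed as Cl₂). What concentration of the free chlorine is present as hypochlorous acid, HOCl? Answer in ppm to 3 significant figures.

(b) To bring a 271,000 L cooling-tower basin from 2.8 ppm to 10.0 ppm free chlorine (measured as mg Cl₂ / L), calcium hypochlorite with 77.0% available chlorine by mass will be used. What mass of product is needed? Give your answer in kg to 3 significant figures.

(a) 3.36 ppm; (b) 2.53 kg

(a) [OCl⁻]/[HOCl] = 10^(pH − pKa) = 10^(6.91 − 7.41) = 10^-0.50 = 0.3162.
(a) Fraction as HOCl = 1 / (1 + 0.3162) = 0.7597.
(a) HOCl = 0.7597 × 4.42 ppm = 3.358 ppm.

(b) Chlorine deficit: 10.0 − 2.8 = 7.2 ppm = 7.2 mg/L as Cl₂.
(b) Cl₂ equivalent needed: 7.2 mg/L × 271,000 L = 1,951,000 mg = 1951 g.
(b) Product at 77.0% available chlorine: 1951 / 0.77 = 2534 g.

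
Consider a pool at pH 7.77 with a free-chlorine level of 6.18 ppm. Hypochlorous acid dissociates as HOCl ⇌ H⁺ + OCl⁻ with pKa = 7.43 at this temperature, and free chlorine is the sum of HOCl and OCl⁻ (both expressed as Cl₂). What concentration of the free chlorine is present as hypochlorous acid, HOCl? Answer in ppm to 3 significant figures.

[OCl⁻]/[HOCl] = 10^(pH − pKa) = 10^(7.77 − 7.43) = 10^0.34 = 2.188.
Fraction as HOCl = 1 / (1 + 2.188) = 0.3137.
HOCl = 0.3137 × 6.18 ppm = 1.939 ppm.

1.94 ppm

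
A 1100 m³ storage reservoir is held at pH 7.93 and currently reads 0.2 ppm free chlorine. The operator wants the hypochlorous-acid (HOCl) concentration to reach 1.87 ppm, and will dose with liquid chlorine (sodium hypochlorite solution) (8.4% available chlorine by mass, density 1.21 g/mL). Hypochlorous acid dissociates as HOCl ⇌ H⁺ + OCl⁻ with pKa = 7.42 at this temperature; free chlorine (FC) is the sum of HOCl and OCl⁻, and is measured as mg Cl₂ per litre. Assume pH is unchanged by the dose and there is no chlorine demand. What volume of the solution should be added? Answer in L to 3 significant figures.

Volume: 1100 m³ = 1,100,000 L.
[OCl⁻]/[HOCl] = 10^(pH − pKa) = 10^(7.93 − 7.42) = 3.236; fraction as HOCl = 1/(1 + 3.236) = 0.2361.
Free chlorine required for 1.87 ppm HOCl: 1.87 / 0.2361 = 7.921 ppm.
FC to add: 7.921 − 0.2 = 7.721 mg/L as Cl₂.
Cl₂ equivalent: 7.721 mg/L × 1,100,000 L = 8493 g.
Product at 8.4% available Cl: 8493 / 0.084 = 101,100 g.
Volume: 101,100 g ÷ 1.21 g/mL = 83,560 mL.

83.6 L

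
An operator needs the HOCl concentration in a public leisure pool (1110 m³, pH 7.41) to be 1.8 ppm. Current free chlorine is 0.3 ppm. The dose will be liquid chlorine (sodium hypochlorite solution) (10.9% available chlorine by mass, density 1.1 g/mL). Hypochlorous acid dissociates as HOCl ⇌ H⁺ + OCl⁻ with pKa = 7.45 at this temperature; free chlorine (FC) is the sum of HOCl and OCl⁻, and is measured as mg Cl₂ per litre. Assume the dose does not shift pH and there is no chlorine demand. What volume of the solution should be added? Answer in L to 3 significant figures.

29.1 L

Volume: 1110 m³ = 1,110,000 L.
[OCl⁻]/[HOCl] = 10^(pH − pKa) = 10^(7.41 − 7.45) = 0.912; fraction as HOCl = 1/(1 + 0.912) = 0.523.
Free chlorine required for 1.8 ppm HOCl: 1.8 / 0.523 = 3.442 ppm.
FC to add: 3.442 − 0.3 = 3.142 mg/L as Cl₂.
Cl₂ equivalent: 3.142 mg/L × 1,110,000 L = 3487 g.
Product at 10.9% available Cl: 3487 / 0.109 = 31,990 g.
Volume: 31,990 g ÷ 1.1 g/mL = 29,080 mL.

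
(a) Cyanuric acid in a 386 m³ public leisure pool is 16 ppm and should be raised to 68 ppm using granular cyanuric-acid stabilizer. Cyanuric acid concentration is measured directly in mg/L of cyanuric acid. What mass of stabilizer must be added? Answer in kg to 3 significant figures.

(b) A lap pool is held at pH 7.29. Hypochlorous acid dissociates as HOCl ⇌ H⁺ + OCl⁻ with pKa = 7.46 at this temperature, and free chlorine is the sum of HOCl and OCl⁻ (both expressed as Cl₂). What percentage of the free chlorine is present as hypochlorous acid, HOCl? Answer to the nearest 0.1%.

(a) 20.1 kg; (b) 59.7%

(a) Volume: 386 m³ = 386,000 L.
(a) CYA to add: (68 − 16) = 52 mg/L × 386,000 L = 20,070 g cyanuric acid.

(b) [OCl⁻]/[HOCl] = 10^(pH − pKa) = 10^(7.29 − 7.46) = 10^-0.17 = 0.6761.
(b) Fraction as HOCl = 1 / (1 + 0.6761) = 0.5966.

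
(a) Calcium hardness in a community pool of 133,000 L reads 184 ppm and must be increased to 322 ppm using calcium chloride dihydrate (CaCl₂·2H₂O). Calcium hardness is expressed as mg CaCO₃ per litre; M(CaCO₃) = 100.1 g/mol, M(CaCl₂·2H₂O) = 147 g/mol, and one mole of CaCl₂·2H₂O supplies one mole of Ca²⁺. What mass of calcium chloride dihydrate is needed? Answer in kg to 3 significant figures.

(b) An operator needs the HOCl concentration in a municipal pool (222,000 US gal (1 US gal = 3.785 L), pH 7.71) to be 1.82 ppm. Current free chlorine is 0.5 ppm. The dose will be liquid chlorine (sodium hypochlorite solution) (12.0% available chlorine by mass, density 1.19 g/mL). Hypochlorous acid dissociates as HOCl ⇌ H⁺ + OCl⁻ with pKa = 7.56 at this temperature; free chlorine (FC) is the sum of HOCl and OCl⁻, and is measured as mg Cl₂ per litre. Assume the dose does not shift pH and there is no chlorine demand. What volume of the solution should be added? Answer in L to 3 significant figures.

(a) Hardness to add: (322 − 184) = 138 mg/L as CaCO₃ × 133,000 L = 18,350 g as CaCO₃.
(a) Moles of Ca²⁺ (1 mol Ca²⁺ ≡ 1 mol CaCO₃): 18,350 / 100.1 g/mol = 183.4 mol.
(a) Mass of CaCl₂·2H₂O: 183.4 × 147 = 26,950 g.

(b) Volume: 222,000 US gal × 3.785 L/gal = 840,270 L.
(b) [OCl⁻]/[HOCl] = 10^(pH − pKa) = 10^(7.71 − 7.56) = 1.413; fraction as HOCl = 1/(1 + 1.413) = 0.4145.
(b) Free chlorine required for 1.82 ppm HOCl: 1.82 / 0.4145 = 4.391 ppm.
(b) FC to add: 4.391 − 0.5 = 3.891 mg/L as Cl₂.
(b) Cl₂ equivalent: 3.891 mg/L × 840,270 L = 3269 g.
(b) Product at 12.0% available Cl: 3269 / 0.12 = 27,240 g.
(b) Volume: 27,240 g ÷ 1.19 g/mL = 22,890 mL.

(a) 27.0 kg; (b) 22.9 L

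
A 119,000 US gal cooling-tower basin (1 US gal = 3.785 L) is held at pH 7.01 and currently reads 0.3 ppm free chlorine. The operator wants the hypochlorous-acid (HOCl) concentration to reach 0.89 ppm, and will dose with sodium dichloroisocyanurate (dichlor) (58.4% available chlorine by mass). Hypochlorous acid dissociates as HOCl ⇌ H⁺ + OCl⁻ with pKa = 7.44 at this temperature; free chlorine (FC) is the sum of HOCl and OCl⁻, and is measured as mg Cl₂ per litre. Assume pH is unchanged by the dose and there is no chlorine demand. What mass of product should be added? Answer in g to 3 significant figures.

710 g

Volume: 119,000 US gal × 3.785 L/gal = 450,415 L.
[OCl⁻]/[HOCl] = 10^(pH − pKa) = 10^(7.01 − 7.44) = 0.3715; fraction as HOCl = 1/(1 + 0.3715) = 0.7291.
Free chlorine required for 0.89 ppm HOCl: 0.89 / 0.7291 = 1.221 ppm.
FC to add: 1.221 − 0.3 = 0.9207 mg/L as Cl₂.
Cl₂ equivalent: 0.9207 mg/L × 450,415 L = 414.7 g.
Product at 58.4% available Cl: 414.7 / 0.584 = 710.1 g.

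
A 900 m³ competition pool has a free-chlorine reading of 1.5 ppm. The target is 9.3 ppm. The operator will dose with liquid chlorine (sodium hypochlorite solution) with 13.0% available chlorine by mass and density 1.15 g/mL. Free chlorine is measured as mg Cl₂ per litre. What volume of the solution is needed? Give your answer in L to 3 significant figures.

Volume: 900 m³ = 900,000 L.
Chlorine deficit: 9.3 − 1.5 = 7.8 ppm = 7.8 mg/L as Cl₂.
Cl₂ equivalent needed: 7.8 mg/L × 900,000 L = 7,020,000 mg = 7020 g.
Product at 13.0% available chlorine: 7020 / 0.13 = 54,000 g.
Volume at density 1.15 g/mL: 54,000 g ÷ 1.15 g/mL = 46,960 mL.

47.0 L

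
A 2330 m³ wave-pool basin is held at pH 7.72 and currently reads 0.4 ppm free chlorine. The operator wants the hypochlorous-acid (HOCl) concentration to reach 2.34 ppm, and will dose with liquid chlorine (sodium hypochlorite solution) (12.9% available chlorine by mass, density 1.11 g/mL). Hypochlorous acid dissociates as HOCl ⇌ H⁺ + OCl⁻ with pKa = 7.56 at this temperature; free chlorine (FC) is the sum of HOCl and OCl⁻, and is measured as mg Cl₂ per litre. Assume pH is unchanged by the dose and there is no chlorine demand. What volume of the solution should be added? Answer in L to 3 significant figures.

Volume: 2330 m³ = 2,330,000 L.
[OCl⁻]/[HOCl] = 10^(pH − pKa) = 10^(7.72 − 7.56) = 1.445; fraction as HOCl = 1/(1 + 1.445) = 0.4089.
Free chlorine required for 2.34 ppm HOCl: 2.34 / 0.4089 = 5.722 ppm.
FC to add: 5.722 − 0.4 = 5.322 mg/L as Cl₂.
Cl₂ equivalent: 5.322 mg/L × 2,330,000 L = 12,400 g.
Product at 12.9% available Cl: 12,400 / 0.129 = 96,130 g.
Volume: 96,130 g ÷ 1.11 g/mL = 86,610 mL.

86.6 L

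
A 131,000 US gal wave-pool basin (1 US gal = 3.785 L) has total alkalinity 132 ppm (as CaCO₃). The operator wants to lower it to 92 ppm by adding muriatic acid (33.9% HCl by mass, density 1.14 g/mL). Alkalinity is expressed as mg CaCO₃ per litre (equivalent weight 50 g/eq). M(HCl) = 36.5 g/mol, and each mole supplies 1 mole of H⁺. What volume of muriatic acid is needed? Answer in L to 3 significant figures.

Volume: 131,000 US gal × 3.785 L/gal = 495,835 L.
Alkalinity to neutralize: (132 − 92) = 40 mg/L as CaCO₃ × 495,835 L = 19,830 g as CaCO₃.
Equivalents of H⁺ required: 19,830 ÷ 50 g/eq = 396.7 eq = 396.7 mol HCl.
Mass of HCl: 396.7 × 36.5 = 14,480 g.
Mass of 33.9% solution: 14,480 / 0.339 = 42,710 g.
Volume: 42,710 g ÷ 1.14 g/mL = 37,460 mL.

37.5 L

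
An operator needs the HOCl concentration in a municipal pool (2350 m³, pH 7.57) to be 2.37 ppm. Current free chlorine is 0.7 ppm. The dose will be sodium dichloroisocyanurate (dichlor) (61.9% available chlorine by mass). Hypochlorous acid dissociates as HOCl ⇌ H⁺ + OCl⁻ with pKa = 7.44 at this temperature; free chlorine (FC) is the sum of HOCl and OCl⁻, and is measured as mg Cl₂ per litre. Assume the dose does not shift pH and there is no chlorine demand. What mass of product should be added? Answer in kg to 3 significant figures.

18.5 kg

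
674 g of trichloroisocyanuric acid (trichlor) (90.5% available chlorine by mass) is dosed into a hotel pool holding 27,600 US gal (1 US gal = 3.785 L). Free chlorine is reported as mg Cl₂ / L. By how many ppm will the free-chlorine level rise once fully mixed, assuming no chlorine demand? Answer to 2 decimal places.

5.84 ppm

Volume: 27,600 US gal × 3.785 L/gal = 104,466 L.
Available chlorine delivered: 674 g × 0.905 = 610 g as Cl₂.
Concentration rise: 610 g / 104,466 L = 5.839 mg/L = 5.84 ppm.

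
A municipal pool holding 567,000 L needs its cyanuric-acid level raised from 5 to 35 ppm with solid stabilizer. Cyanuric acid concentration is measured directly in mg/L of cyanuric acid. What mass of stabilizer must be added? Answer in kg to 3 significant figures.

CYA to add: (35 − 5) = 30 mg/L × 567,000 L = 17,010 g cyanuric acid.

17.0 kg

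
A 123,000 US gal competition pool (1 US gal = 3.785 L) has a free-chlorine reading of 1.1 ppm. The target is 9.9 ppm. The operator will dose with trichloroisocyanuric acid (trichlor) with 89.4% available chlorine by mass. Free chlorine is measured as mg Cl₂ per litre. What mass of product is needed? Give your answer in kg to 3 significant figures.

4.58 kg

Volume: 123,000 US gal × 3.785 L/gal = 465,555 L.
Chlorine deficit: 9.9 − 1.1 = 8.8 ppm = 8.8 mg/L as Cl₂.
Cl₂ equivalent needed: 8.8 mg/L × 465,555 L = 4,097,000 mg = 4097 g.
Product at 89.4% available chlorine: 4097 / 0.894 = 4583 g.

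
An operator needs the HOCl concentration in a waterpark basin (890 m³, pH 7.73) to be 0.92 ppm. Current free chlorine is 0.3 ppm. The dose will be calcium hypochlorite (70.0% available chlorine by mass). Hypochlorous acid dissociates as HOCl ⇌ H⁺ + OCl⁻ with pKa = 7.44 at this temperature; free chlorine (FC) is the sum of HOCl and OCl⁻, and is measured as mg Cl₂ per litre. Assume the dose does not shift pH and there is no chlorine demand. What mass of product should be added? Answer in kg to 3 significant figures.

3.07 kg

Volume: 890 m³ = 890,000 L.
[OCl⁻]/[HOCl] = 10^(pH − pKa) = 10^(7.73 − 7.44) = 1.95; fraction as HOCl = 1/(1 + 1.95) = 0.339.
Free chlorine required for 0.92 ppm HOCl: 0.92 / 0.339 = 2.714 ppm.
FC to add: 2.714 − 0.3 = 2.414 mg/L as Cl₂.
Cl₂ equivalent: 2.414 mg/L × 890,000 L = 2148 g.
Product at 70.0% available Cl: 2148 / 0.7 = 3069 g.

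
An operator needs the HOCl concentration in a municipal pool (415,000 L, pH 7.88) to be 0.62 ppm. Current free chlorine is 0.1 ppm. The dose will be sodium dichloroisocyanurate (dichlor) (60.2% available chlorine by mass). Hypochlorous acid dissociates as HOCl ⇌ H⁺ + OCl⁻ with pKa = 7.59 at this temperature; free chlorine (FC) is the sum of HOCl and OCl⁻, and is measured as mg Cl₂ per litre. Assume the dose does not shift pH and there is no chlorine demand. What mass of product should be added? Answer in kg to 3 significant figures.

1.19 kg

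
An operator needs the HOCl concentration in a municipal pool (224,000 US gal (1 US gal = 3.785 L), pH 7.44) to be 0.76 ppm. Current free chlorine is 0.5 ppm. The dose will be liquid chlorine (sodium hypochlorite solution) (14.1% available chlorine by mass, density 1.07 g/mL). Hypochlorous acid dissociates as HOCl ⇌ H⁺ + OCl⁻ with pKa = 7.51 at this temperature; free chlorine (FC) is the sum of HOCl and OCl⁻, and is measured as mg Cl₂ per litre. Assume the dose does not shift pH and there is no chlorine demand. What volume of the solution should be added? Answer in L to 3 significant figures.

5.10 L

Volume: 224,000 US gal × 3.785 L/gal = 847,840 L.
[OCl⁻]/[HOCl] = 10^(pH − pKa) = 10^(7.44 − 7.51) = 0.8511; fraction as HOCl = 1/(1 + 0.8511) = 0.5402.
Free chlorine required for 0.76 ppm HOCl: 0.76 / 0.5402 = 1.407 ppm.
FC to add: 1.407 − 0.5 = 0.9069 mg/L as Cl₂.
Cl₂ equivalent: 0.9069 mg/L × 847,840 L = 768.9 g.
Product at 14.1% available Cl: 768.9 / 0.141 = 5453 g.
Volume: 5453 g ÷ 1.07 g/mL = 5096 mL.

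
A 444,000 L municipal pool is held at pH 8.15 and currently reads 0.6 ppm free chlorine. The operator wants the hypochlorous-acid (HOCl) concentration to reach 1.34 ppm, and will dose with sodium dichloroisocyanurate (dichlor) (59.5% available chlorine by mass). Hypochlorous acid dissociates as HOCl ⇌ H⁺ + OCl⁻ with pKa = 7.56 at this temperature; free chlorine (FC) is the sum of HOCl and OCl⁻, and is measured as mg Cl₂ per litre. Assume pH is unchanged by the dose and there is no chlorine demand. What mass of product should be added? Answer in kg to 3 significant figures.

4.44 kg

[OCl⁻]/[HOCl] = 10^(pH − pKa) = 10^(8.15 − 7.56) = 3.89; fraction as HOCl = 1/(1 + 3.89) = 0.2045.
Free chlorine required for 1.34 ppm HOCl: 1.34 / 0.2045 = 6.553 ppm.
FC to add: 6.553 − 0.6 = 5.953 mg/L as Cl₂.
Cl₂ equivalent: 5.953 mg/L × 444,000 L = 2643 g.
Product at 59.5% available Cl: 2643 / 0.595 = 4442 g.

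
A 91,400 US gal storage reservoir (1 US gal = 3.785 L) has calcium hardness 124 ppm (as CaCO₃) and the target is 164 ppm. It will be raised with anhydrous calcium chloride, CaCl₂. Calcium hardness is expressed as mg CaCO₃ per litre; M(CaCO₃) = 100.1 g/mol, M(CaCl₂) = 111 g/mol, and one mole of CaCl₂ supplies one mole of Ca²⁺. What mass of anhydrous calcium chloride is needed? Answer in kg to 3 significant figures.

15.3 kg

Volume: 91,400 US gal × 3.785 L/gal = 345,949 L.
Hardness to add: (164 − 124) = 40 mg/L as CaCO₃ × 345,949 L = 13,840 g as CaCO₃.
Moles of Ca²⁺ (1 mol Ca²⁺ ≡ 1 mol CaCO₃): 13,840 / 100.1 g/mol = 138.2 mol.
Mass of CaCl₂: 138.2 × 111 = 15,340 g.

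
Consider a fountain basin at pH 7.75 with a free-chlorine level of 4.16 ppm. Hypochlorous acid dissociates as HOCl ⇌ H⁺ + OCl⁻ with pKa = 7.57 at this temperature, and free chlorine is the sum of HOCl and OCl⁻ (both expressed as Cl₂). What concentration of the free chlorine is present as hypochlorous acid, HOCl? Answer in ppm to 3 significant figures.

1.66 ppm

[OCl⁻]/[HOCl] = 10^(pH − pKa) = 10^(7.75 − 7.57) = 10^0.18 = 1.514.
Fraction as HOCl = 1 / (1 + 1.514) = 0.3978.
HOCl = 0.3978 × 4.16 ppm = 1.655 ppm.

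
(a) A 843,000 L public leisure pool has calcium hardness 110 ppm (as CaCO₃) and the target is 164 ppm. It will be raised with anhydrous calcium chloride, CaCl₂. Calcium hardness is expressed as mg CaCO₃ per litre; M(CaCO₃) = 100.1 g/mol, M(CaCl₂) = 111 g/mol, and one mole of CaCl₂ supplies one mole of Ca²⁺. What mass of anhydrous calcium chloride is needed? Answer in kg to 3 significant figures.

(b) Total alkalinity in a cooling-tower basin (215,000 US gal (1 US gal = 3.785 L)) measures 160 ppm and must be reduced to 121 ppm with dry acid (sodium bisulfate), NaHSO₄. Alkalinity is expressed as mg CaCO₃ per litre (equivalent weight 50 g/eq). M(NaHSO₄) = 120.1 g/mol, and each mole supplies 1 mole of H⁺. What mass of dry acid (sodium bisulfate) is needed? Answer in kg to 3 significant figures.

(a) Hardness to add: (164 − 110) = 54 mg/L as CaCO₃ × 843,000 L = 45,520 g as CaCO₃.
(a) Moles of Ca²⁺ (1 mol Ca²⁺ ≡ 1 mol CaCO₃): 45,520 / 100.1 g/mol = 454.8 mol.
(a) Mass of CaCl₂: 454.8 × 111 = 50,480 g.

(b) Volume: 215,000 US gal × 3.785 L/gal = 813,775 L.
(b) Alkalinity to neutralize: (160 − 121) = 39 mg/L as CaCO₃ × 813,775 L = 31,740 g as CaCO₃.
(b) Equivalents of H⁺ required: 31,740 ÷ 50 g/eq = 634.7 eq = 634.7 mol NaHSO₄.
(b) Mass of NaHSO₄: 634.7 × 120.1 = 76,230 g.

(a) 50.5 kg; (b) 76.2 kg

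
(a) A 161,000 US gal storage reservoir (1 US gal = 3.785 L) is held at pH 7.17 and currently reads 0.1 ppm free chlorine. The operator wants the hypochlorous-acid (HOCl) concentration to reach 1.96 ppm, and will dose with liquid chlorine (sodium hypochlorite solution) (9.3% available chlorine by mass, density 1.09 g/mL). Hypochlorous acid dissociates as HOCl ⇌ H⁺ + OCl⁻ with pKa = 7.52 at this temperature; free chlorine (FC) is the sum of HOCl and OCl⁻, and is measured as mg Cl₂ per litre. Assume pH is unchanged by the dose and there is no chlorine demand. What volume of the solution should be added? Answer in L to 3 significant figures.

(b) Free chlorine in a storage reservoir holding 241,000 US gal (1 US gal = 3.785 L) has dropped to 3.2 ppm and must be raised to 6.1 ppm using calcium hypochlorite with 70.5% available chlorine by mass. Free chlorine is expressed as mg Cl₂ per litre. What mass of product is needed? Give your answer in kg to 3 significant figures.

(a) Volume: 161,000 US gal × 3.785 L/gal = 609,385 L.
(a) [OCl⁻]/[HOCl] = 10^(pH − pKa) = 10^(7.17 − 7.52) = 0.4467; fraction as HOCl = 1/(1 + 0.4467) = 0.6912.
(a) Free chlorine required for 1.96 ppm HOCl: 1.96 / 0.6912 = 2.835 ppm.
(a) FC to add: 2.835 − 0.1 = 2.735 mg/L as Cl₂.
(a) Cl₂ equivalent: 2.735 mg/L × 609,385 L = 1667 g.
(a) Product at 9.3% available Cl: 1667 / 0.093 = 17,920 g.
(a) Volume: 17,920 g ÷ 1.09 g/mL = 16,440 mL.

(b) Volume: 241,000 US gal × 3.785 L/gal = 912,185 L.
(b) Chlorine deficit: 6.1 − 3.2 = 2.9 ppm = 2.9 mg/L as Cl₂.
(b) Cl₂ equivalent needed: 2.9 mg/L × 912,185 L = 2,645,000 mg = 2645 g.
(b) Product at 70.5% available chlorine: 2645 / 0.705 = 3752 g.

(a) 16.4 L; (b) 3.75 kg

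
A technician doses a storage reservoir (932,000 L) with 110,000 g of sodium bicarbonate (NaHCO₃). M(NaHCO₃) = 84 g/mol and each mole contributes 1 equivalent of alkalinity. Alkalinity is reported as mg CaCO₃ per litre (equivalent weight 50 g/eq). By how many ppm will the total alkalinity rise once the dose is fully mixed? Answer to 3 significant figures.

Moles of NaHCO₃: 110,000 g ÷ 84 g/mol = 1310 mol → 1310 eq of alkalinity.
As CaCO₃: 1310 eq × 50 g/eq = 65,480 g.
Rise: 65,480 g / 932,000 L × 1000 = 70.25 mg/L.

70.3 ppm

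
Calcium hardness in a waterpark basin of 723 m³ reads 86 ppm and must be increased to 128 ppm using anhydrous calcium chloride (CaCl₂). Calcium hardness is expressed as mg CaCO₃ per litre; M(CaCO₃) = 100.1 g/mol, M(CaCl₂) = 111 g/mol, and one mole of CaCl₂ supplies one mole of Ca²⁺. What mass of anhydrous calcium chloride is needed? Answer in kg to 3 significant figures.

Volume: 723 m³ = 723,000 L.
Hardness to add: (128 − 86) = 42 mg/L as CaCO₃ × 723,000 L = 30,370 g as CaCO₃.
Moles of Ca²⁺ (1 mol Ca²⁺ ≡ 1 mol CaCO₃): 30,370 / 100.1 g/mol = 303.4 mol.
Mass of CaCl₂: 303.4 × 111 = 33,670 g.

33.7 kg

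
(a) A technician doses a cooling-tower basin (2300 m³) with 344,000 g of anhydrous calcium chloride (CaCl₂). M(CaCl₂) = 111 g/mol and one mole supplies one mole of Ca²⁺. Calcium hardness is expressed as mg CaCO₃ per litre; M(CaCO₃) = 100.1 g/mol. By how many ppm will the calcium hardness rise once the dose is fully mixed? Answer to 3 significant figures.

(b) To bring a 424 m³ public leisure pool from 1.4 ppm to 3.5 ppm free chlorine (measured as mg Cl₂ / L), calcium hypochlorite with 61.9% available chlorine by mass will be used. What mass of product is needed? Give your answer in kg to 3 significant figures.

(a) Volume: 2300 m³ = 2,300,000 L.
(a) Moles of Ca²⁺: 344,000 g ÷ 111 g/mol = 3099 mol.
(a) As CaCO₃: 3099 mol × 100.1 g/mol = 310,200 g.
(a) Rise: 310,200 g / 2,300,000 L × 1000 = 134.9 mg/L.

(b) Volume: 424 m³ = 424,000 L.
(b) Chlorine deficit: 3.5 − 1.4 = 2.1 ppm = 2.1 mg/L as Cl₂.
(b) Cl₂ equivalent needed: 2.1 mg/L × 424,000 L = 890,400 mg = 890.4 g.
(b) Product at 61.9% available chlorine: 890.4 / 0.619 = 1438 g.

(a) 135 ppm; (b) 1.44 kg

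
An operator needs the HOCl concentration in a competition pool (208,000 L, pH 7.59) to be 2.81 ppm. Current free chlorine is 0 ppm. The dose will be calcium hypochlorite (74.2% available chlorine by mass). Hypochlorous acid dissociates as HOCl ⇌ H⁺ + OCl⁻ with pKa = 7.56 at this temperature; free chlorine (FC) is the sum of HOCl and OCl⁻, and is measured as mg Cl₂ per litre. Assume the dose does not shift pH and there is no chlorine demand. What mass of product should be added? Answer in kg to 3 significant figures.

1.63 kg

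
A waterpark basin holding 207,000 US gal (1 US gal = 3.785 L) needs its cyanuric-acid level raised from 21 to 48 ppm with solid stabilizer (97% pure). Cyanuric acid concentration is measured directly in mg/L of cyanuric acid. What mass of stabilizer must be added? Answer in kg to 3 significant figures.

21.8 kg

Volume: 207,000 US gal × 3.785 L/gal = 783,495 L.
CYA to add: (48 − 21) = 27 mg/L × 783,495 L = 21,150 g cyanuric acid.
At 97% purity: 21,150 / 0.97 = 21,810 g product.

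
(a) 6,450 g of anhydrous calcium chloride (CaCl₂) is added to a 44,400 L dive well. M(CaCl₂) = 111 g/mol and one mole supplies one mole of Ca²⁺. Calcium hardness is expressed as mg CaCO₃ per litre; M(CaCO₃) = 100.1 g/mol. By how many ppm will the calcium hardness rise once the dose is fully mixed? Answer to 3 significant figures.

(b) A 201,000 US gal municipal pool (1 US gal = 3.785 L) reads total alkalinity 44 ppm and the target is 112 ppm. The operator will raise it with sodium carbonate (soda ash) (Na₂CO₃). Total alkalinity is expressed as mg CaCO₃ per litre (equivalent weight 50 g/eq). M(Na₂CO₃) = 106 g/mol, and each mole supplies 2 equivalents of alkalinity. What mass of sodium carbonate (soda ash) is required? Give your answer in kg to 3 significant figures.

(a) 131 ppm; (b) 54.8 kg

(a) Moles of Ca²⁺: 6,450 g ÷ 111 g/mol = 58.11 mol.
(a) As CaCO₃: 58.11 mol × 100.1 g/mol = 5817 g.
(a) Rise: 5817 g / 44,400 L × 1000 = 131 mg/L.

(b) Volume: 201,000 US gal × 3.785 L/gal = 760,785 L.
(b) Alkalinity to add: (112 − 44) = 68 mg/L as CaCO₃ × 760,785 L = 51,730 g as CaCO₃.
(b) Equivalents: 51,730 g ÷ 50 g/eq = 1035 eq.
(b) Each mole of Na₂CO₃ supplies 2 eq, so 1035 / 2 = 517.3 mol.
(b) Mass: 517.3 mol × 106 g/mol = 54,840 g.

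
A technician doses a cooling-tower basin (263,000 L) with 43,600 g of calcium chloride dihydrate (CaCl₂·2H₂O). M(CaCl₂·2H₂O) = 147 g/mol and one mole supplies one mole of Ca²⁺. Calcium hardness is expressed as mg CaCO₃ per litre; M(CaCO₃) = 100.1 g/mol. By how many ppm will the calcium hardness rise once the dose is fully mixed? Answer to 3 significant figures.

Moles of Ca²⁺: 43,600 g ÷ 147 g/mol = 296.6 mol.
As CaCO₃: 296.6 mol × 100.1 g/mol = 29,690 g.
Rise: 29,690 g / 263,000 L × 1000 = 112.9 mg/L.

113 ppm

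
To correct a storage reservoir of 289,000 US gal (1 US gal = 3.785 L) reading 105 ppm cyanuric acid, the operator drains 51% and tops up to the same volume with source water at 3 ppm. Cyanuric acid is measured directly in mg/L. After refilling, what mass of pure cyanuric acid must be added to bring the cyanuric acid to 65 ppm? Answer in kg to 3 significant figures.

13.1 kg

Volume: 289,000 US gal × 3.785 L/gal = 1,093,865 L.
After draining 51% and refilling: 105 × 0.49 + 3 × 0.51 = 52.98 ppm.
Deficit to target: 65 − 52.98 = 12.02 mg/L.
Mass: 12.02 mg/L × 1,093,865 L = 13,150 g cyanuric acid.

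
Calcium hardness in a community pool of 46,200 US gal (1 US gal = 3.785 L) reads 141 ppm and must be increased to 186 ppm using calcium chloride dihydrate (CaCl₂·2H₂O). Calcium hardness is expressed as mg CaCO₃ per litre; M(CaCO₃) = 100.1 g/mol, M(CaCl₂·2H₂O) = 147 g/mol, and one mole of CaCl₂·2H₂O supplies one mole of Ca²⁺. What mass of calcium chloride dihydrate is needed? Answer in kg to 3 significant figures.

Volume: 46,200 US gal × 3.785 L/gal = 174,867 L.
Hardness to add: (186 − 141) = 45 mg/L as CaCO₃ × 174,867 L = 7869 g as CaCO₃.
Moles of Ca²⁺ (1 mol Ca²⁺ ≡ 1 mol CaCO₃): 7869 / 100.1 g/mol = 78.61 mol.
Mass of CaCl₂·2H₂O: 78.61 × 147 = 11,560 g.

11.6 kg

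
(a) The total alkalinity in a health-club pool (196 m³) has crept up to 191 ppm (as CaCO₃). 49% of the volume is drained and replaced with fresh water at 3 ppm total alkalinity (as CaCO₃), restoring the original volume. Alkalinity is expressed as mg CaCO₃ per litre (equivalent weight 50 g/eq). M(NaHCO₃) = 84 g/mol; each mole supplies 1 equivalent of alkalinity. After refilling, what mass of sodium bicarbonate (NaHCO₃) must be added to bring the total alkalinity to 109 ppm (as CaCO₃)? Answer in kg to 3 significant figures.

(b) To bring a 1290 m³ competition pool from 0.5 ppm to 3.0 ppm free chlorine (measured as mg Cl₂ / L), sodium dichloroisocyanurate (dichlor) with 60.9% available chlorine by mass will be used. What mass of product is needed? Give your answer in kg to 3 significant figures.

(a) Volume: 196 m³ = 196,000 L.
(a) After draining 49% and refilling: 191 × 0.51 + 3 × 0.49 = 98.88 ppm.
(a) Deficit to target: 109 − 98.88 = 10.12 mg/L.
(a) As CaCO₃: 10.12 mg/L × 196,000 L = 1984 g; ÷ 50 g/eq ÷ 1 = 39.67 mol NaHCO₃.
(a) Mass: 39.67 × 84 = 3332 g.

(b) Volume: 1290 m³ = 1,290,000 L.
(b) Chlorine deficit: 3.0 − 0.5 = 2.5 ppm = 2.5 mg/L as Cl₂.
(b) Cl₂ equivalent needed: 2.5 mg/L × 1,290,000 L = 3,225,000 mg = 3225 g.
(b) Product at 60.9% available chlorine: 3225 / 0.609 = 5296 g.

(a) 3.33 kg; (b) 5.30 kg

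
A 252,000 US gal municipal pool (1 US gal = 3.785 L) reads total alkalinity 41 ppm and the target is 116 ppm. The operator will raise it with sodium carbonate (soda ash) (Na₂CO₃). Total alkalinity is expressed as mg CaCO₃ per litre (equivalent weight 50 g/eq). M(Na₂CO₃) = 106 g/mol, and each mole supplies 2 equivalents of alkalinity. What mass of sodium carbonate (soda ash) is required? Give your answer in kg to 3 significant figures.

Volume: 252,000 US gal × 3.785 L/gal = 953,820 L.
Alkalinity to add: (116 − 41) = 75 mg/L as CaCO₃ × 953,820 L = 71,540 g as CaCO₃.
Equivalents: 71,540 g ÷ 50 g/eq = 1431 eq.
Each mole of Na₂CO₃ supplies 2 eq, so 1431 / 2 = 715.4 mol.
Mass: 715.4 mol × 106 g/mol = 75,830 g.

75.8 kg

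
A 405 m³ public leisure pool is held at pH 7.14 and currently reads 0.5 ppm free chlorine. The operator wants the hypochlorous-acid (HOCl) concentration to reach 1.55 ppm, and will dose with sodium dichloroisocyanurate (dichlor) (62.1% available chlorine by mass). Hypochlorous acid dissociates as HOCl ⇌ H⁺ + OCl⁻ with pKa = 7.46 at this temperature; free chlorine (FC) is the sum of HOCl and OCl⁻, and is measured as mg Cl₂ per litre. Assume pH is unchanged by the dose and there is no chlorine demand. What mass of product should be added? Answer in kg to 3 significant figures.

1.17 kg

Volume: 405 m³ = 405,000 L.
[OCl⁻]/[HOCl] = 10^(pH − pKa) = 10^(7.14 − 7.46) = 0.4786; fraction as HOCl = 1/(1 + 0.4786) = 0.6763.
Free chlorine required for 1.55 ppm HOCl: 1.55 / 0.6763 = 2.292 ppm.
FC to add: 2.292 − 0.5 = 1.792 mg/L as Cl₂.
Cl₂ equivalent: 1.792 mg/L × 405,000 L = 725.7 g.
Product at 62.1% available Cl: 725.7 / 0.621 = 1169 g.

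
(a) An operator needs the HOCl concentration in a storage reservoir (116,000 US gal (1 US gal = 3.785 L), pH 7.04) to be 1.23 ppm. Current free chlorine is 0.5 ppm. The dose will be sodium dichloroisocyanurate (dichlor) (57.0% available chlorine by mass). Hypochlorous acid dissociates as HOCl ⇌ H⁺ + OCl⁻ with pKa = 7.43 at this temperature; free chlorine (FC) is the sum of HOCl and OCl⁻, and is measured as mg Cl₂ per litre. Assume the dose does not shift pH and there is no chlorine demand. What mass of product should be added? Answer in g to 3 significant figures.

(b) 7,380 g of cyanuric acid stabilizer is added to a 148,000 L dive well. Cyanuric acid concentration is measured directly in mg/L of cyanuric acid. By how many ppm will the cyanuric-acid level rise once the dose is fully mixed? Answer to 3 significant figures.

(a) 948 g; (b) 49.9 ppm

(a) Volume: 116,000 US gal × 3.785 L/gal = 439,060 L.
(a) [OCl⁻]/[HOCl] = 10^(pH − pKa) = 10^(7.04 − 7.43) = 0.4074; fraction as HOCl = 1/(1 + 0.4074) = 0.7105.
(a) Free chlorine required for 1.23 ppm HOCl: 1.23 / 0.7105 = 1.731 ppm.
(a) FC to add: 1.731 − 0.5 = 1.231 mg/L as Cl₂.
(a) Cl₂ equivalent: 1.231 mg/L × 439,060 L = 540.5 g.
(a) Product at 57.0% available Cl: 540.5 / 0.57 = 948.3 g.

(b) Rise: 7,380 g / 148,000 L × 1000 = 49.86 mg/L.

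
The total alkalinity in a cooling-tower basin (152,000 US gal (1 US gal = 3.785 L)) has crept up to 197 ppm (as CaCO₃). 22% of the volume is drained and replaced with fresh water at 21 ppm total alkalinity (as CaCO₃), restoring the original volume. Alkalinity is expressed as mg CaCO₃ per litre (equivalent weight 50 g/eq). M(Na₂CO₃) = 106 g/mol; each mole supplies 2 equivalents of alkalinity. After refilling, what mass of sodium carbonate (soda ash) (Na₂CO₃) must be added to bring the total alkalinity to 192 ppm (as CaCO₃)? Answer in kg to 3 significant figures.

Volume: 152,000 US gal × 3.785 L/gal = 575,320 L.
After draining 22% and refilling: 197 × 0.78 + 21 × 0.22 = 158.28 ppm.
Deficit to target: 192 − 158.28 = 33.72 mg/L.
As CaCO₃: 33.72 mg/L × 575,320 L = 19,400 g; ÷ 50 g/eq ÷ 2 = 194 mol Na₂CO₃.
Mass: 194 × 106 = 20,560 g.

20.6 kg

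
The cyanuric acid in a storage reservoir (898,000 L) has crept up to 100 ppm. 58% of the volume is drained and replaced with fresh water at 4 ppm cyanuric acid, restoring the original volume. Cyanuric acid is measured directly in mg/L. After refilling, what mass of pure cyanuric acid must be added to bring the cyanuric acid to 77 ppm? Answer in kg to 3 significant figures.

After draining 58% and refilling: 100 × 0.42 + 4 × 0.58 = 44.32 ppm.
Deficit to target: 77 − 44.32 = 32.68 mg/L.
Mass: 32.68 mg/L × 898,000 L = 29,350 g cyanuric acid.

29.3 kg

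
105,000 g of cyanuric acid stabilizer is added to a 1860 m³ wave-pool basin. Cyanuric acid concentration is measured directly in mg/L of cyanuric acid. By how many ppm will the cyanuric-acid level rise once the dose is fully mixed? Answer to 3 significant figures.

Volume: 1860 m³ = 1,860,000 L.
Rise: 105,000 g / 1,860,000 L × 1000 = 56.45 mg/L.

56.5 ppm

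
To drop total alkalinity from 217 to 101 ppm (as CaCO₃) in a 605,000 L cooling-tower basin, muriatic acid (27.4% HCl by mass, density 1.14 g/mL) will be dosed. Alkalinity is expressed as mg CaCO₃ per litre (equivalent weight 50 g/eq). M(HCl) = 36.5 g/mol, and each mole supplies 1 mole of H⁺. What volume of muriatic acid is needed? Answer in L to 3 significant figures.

Alkalinity to neutralize: (217 − 101) = 116 mg/L as CaCO₃ × 605,000 L = 70,180 g as CaCO₃.
Equivalents of H⁺ required: 70,180 ÷ 50 g/eq = 1404 eq = 1404 mol HCl.
Mass of HCl: 1404 × 36.5 = 51,230 g.
Mass of 27.4% solution: 51,230 / 0.274 = 187,000 g.
Volume: 187,000 g ÷ 1.14 g/mL = 164,000 mL.

164 L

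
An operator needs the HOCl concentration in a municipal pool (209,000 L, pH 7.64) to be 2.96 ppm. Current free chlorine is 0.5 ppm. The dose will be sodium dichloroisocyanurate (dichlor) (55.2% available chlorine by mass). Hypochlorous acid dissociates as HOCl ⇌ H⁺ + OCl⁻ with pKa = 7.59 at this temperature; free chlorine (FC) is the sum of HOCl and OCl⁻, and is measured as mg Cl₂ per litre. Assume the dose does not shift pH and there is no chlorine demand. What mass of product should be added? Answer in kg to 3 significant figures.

2.19 kg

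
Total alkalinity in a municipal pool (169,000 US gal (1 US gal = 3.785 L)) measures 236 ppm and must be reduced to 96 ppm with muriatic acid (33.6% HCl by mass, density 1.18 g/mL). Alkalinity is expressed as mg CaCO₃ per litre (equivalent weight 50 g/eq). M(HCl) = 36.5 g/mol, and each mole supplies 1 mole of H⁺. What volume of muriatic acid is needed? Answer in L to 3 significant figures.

165 L

Volume: 169,000 US gal × 3.785 L/gal = 639,665 L.
Alkalinity to neutralize: (236 − 96) = 140 mg/L as CaCO₃ × 639,665 L = 89,550 g as CaCO₃.
Equivalents of H⁺ required: 89,550 ÷ 50 g/eq = 1791 eq = 1791 mol HCl.
Mass of HCl: 1791 × 36.5 = 65,370 g.
Mass of 33.6% solution: 65,370 / 0.336 = 194,600 g.
Volume: 194,600 g ÷ 1.18 g/mL = 164,900 mL.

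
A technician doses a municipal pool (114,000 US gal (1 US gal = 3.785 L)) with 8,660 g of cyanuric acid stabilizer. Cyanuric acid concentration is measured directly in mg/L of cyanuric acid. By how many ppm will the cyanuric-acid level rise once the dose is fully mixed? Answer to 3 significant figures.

Volume: 114,000 US gal × 3.785 L/gal = 431,490 L.
Rise: 8,660 g / 431,490 L × 1000 = 20.07 mg/L.

20.1 ppm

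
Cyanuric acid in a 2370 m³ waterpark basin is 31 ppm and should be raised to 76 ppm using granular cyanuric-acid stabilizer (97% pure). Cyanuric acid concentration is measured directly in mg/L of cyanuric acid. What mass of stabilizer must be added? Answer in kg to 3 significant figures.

Volume: 2370 m³ = 2,370,000 L.
CYA to add: (76 − 31) = 45 mg/L × 2,370,000 L = 106,600 g cyanuric acid.
At 97% purity: 106,600 / 0.97 = 109,900 g product.

110 kg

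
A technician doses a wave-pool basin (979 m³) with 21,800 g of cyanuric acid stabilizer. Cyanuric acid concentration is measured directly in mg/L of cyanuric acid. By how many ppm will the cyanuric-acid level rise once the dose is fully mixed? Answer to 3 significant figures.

22.3 ppm

Volume: 979 m³ = 979,000 L.
Rise: 21,800 g / 979,000 L × 1000 = 22.27 mg/L.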